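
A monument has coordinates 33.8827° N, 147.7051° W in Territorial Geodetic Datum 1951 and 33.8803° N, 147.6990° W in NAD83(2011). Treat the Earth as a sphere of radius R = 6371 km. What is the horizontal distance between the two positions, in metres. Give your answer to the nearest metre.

623 m

Δφ = 33.8803° − 33.8827° = -0.0024°; Δλ = -147.6990° − -147.7051° = +0.0061°.
1° along a meridian = πR/180 = 111195 m.
ΔN = Δφ × 111195 = -266.9 m; ΔE = Δλ × 111195 × cos(33.8827°) = +0.0061 × 111195 × 0.830181 = 563.1 m.
Distance = √(ΔE² + ΔN²) = √(563.1² + (-266.9)²) = 623.1 m.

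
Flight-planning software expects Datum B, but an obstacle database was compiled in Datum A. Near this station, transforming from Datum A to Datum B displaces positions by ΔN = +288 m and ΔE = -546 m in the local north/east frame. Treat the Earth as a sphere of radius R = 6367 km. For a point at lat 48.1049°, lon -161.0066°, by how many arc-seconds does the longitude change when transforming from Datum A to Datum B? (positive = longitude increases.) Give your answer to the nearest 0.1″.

At latitude 48.1049°, cos φ = 0.667769.
One radian of longitude at latitude φ spans R cos φ, so Δλ = ΔE / (R cos φ) = -546.0 / (6367000 × 0.667769) = -1.2842e-04 rad = -26.488″.

Δλ = -26.5″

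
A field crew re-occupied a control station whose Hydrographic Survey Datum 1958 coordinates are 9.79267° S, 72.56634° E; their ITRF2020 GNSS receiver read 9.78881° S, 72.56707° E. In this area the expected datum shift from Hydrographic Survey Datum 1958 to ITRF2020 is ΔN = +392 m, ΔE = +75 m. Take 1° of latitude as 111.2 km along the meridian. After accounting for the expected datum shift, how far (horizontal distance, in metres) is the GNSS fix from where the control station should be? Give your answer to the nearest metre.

Observed coordinate differences: Δφ = +0.00386°, Δλ = +0.00073°.
Converting to metres (1° lat = 111200 m, cos φ = 0.985430): observed ΔN = 429.2 m, observed ΔE = 80.0 m.
Subtracting the expected shift leaves a residual of 429.2 − (392) = 37.2 m north and 80.0 − (75) = 5.0 m east.
Residual distance = √(37.2² + 5.0²) = 37.6 m.

38 m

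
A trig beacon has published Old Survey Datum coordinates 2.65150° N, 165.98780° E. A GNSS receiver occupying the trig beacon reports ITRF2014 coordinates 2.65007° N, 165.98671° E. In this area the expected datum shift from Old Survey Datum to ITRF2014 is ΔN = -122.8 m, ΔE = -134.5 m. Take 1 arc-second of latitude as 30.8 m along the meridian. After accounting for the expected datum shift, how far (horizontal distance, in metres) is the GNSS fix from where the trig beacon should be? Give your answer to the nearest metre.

Observed coordinate differences: Δφ = -0.00143°, Δλ = -0.00109°.
Converting to metres (1° lat = 110880 m, cos φ = 0.998929): observed ΔN = -158.6 m, observed ΔE = -120.7 m.
Subtracting the expected shift leaves a residual of -158.6 − (-122.8) = -35.8 m north and -120.7 − (-134.5) = 13.8 m east.
Residual distance = √((-35.8)² + 13.8²) = 38.3 m.

38 m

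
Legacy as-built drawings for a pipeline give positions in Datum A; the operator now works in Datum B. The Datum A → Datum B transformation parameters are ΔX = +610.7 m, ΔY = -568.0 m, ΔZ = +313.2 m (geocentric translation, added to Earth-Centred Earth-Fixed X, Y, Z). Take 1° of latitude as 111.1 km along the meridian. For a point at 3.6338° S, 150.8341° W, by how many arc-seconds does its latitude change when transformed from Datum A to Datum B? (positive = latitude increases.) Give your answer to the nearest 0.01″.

Δφ = 9.60″

sin φ = -0.063379, cos φ = 0.997990, sin λ = -0.487340, cos λ = -0.873212.
North component: ΔN = −sin φ cos λ·ΔX − sin φ sin λ·ΔY + cos φ·ΔZ = −(-0.063379)(-0.873212)(610.7) − (-0.063379)(-0.487340)(-568.0) + (0.997990)(313.2) = 296.32 m.
1° of latitude spans 111100 m, so Δφ = 296.32 / 111100 × 3600 = 9.602″.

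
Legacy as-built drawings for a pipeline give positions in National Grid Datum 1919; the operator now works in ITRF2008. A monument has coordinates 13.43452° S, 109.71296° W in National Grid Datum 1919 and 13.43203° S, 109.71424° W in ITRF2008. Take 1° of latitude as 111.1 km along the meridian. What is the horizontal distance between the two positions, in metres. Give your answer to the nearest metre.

309 m

Δφ = -13.43203° − -13.43452° = +0.00249°; Δλ = -109.71424° − -109.71296° = -0.00128°.
ΔN = Δφ × 111100 = 276.6 m; ΔE = Δλ × 111100 × cos(-13.43452°) = -0.00128 × 111100 × 0.972636 = -138.3 m.
Distance = √(ΔE² + ΔN²) = √((-138.3)² + 276.6²) = 309.3 m.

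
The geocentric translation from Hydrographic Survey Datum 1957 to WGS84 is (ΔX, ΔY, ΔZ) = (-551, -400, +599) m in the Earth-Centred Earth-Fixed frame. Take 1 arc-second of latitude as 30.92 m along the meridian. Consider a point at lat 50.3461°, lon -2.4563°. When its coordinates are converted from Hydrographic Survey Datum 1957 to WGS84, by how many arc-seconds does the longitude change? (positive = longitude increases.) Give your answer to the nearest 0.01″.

sin φ = 0.769913, cos φ = 0.638149, sin λ = -0.042857, cos λ = 0.999081.
East component: ΔE = −sin λ·ΔX + cos λ·ΔY = −(-0.042857)(-551) + (0.999081)(-400) = -423.25 m.
1° of latitude spans 3600 × 30.92 = 111312 m; at latitude φ, 1° of longitude spans that × cos φ = 71033.6 m, so Δλ = -423.25 / 71033.6 × 3600 = -21.450″.

Δλ = -21.45″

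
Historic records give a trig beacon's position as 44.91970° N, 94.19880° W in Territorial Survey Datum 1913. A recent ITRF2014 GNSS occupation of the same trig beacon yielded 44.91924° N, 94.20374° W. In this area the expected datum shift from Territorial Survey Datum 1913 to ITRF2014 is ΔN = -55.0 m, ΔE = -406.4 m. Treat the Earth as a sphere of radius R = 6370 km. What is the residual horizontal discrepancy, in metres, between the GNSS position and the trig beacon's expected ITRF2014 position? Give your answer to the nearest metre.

Observed coordinate differences: Δφ = -0.00046°, Δλ = -0.00494°.
Converting to metres (1° lat = 111177 m, cos φ = 0.708097): observed ΔN = -51.1 m, observed ΔE = -388.9 m.
Subtracting the expected shift leaves a residual of -51.1 − (-55.0) = 3.9 m north and -388.9 − (-406.4) = 17.5 m east.
Residual distance = √(3.9² + 17.5²) = 17.9 m.

18 m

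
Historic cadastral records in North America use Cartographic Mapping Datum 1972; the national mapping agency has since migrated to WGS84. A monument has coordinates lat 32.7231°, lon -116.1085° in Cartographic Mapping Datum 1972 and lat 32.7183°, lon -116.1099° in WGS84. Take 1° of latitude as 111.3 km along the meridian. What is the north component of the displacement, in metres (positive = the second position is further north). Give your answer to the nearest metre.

Δφ = 32.7183° − 32.7231° = -0.0048°; Δλ = -116.1099° − -116.1085° = -0.0014°.
ΔN = Δφ × 111300 = -534.2 m; ΔE = Δλ × 111300 × cos(32.7231°) = -0.0014 × 111300 × 0.841293 = -131.1 m.

ΔN = -534 m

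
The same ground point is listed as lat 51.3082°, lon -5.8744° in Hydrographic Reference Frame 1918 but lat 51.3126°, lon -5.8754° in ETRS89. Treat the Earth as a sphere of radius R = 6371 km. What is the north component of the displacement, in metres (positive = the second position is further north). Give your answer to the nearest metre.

ΔN = 489 m

Δφ = 51.3126° − 51.3082° = +0.0044°; Δλ = -5.8754° − -5.8744° = -0.0010°.
1° along a meridian = πR/180 = 111195 m.
ΔN = Δφ × 111195 = 489.3 m; ΔE = Δλ × 111195 × cos(51.3082°) = -0.0010 × 111195 × 0.625131 = -69.5 m.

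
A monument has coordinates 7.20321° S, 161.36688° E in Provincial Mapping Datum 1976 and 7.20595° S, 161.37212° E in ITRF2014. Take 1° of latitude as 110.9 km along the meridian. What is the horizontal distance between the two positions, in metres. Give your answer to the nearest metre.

Δφ = -7.20595° − -7.20321° = -0.00274°; Δλ = 161.37212° − 161.36688° = +0.00524°.
ΔN = Δφ × 110900 = -303.9 m; ΔE = Δλ × 110900 × cos(-7.20321°) = +0.00524 × 110900 × 0.992108 = 576.5 m.
Distance = √(ΔE² + ΔN²) = √(576.5² + (-303.9)²) = 651.7 m.

652 m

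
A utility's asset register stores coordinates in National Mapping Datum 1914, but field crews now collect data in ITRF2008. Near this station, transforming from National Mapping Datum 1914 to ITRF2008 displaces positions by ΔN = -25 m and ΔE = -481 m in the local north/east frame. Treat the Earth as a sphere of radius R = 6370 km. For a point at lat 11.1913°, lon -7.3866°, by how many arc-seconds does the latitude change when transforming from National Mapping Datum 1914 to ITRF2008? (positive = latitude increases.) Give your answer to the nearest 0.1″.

On a sphere of radius R, 1 rad of latitude = R, so Δφ = ΔN / R = -25.0 / 6370000 = -3.9246e-06 rad = -0.810″.

Δφ = -0.8″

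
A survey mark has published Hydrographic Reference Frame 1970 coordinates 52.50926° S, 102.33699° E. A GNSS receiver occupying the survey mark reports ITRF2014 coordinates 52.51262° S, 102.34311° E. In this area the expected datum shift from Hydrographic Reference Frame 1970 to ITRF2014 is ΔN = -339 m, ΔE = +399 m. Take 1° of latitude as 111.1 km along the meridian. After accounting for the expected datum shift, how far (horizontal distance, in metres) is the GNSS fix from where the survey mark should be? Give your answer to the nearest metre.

Observed coordinate differences: Δφ = -0.00336°, Δλ = +0.00612°.
Converting to metres (1° lat = 111100 m, cos φ = 0.608633): observed ΔN = -373.3 m, observed ΔE = 413.8 m.
Subtracting the expected shift leaves a residual of -373.3 − (-339) = -34.3 m north and 413.8 − (399) = 14.8 m east.
Residual distance = √((-34.3)² + 14.8²) = 37.4 m.

37 m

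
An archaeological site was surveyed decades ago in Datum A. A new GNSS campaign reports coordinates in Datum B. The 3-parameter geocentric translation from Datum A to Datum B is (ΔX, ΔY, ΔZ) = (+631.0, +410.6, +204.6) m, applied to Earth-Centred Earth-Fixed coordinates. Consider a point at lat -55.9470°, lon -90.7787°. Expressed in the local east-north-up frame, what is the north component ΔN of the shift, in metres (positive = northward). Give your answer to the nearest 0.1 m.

At φ = -55.9470°, λ = -90.7787°: sin φ = -0.828520, cos φ = 0.559960, sin λ = -0.999908, cos λ = -0.013590.
ΔN = −sin φ cos λ·ΔX − sin φ sin λ·ΔY + cos φ·ΔZ = −(-0.828520)(-0.013590)(631.0) − (-0.828520)(-0.999908)(410.6) + (0.559960)(204.6) = -232.70 m.

ΔN = -232.7 m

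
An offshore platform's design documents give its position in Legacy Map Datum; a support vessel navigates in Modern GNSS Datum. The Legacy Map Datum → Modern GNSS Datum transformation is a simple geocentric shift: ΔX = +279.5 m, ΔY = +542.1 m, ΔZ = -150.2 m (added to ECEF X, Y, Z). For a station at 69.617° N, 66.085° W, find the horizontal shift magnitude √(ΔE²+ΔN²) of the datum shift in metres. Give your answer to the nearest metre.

The local east axis at (φ, λ) is (−sin λ, cos λ, 0), so ΔE = −sin(-66.085°)·279.5 + cos(-66.085°)·542.1 = 475.26 m.
The local north axis is (−sin φ cos λ, −sin φ sin λ, cos φ), giving ΔN = -106.209 + 464.530 − 52.314 = 306.01 m.
Horizontal magnitude = √(ΔE² + ΔN²) = √(475.26² + 306.01²) = 565.26 m.

565 m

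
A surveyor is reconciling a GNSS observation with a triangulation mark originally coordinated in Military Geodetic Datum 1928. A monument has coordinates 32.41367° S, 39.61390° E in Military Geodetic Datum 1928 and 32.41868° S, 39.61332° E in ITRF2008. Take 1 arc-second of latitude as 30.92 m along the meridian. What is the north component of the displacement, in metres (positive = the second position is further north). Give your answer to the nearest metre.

ΔN = -558 m

Δφ = -32.41868° − -32.41367° = -0.00501°; Δλ = 39.61332° − 39.61390° = -0.00058°.
1° of latitude = 3600 × 30.92 = 111312 m.
ΔN = Δφ × 111312 = -557.7 m; ΔE = Δλ × 111312 × cos(-32.41367°) = -0.00058 × 111312 × 0.844200 = -54.5 m.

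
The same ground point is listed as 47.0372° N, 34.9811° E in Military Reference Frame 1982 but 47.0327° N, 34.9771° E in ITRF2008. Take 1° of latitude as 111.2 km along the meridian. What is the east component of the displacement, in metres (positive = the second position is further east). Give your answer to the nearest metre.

Δφ = 47.0327° − 47.0372° = -0.0045°; Δλ = 34.9771° − 34.9811° = -0.0040°.
ΔN = Δφ × 111200 = -500.4 m; ΔE = Δλ × 111200 × cos(47.0372°) = -0.0040 × 111200 × 0.681523 = -303.1 m.

ΔE = -303 m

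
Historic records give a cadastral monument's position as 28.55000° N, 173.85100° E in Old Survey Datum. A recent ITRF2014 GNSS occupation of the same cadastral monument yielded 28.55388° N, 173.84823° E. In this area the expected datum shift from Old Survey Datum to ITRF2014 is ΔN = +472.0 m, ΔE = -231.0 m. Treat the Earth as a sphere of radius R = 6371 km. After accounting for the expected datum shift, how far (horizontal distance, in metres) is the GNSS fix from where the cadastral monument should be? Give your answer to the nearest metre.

Observed coordinate differences: Δφ = +0.00388°, Δλ = -0.00277°.
Converting to metres (1° lat = 111195 m, cos φ = 0.878400): observed ΔN = 431.4 m, observed ΔE = -270.6 m.
Subtracting the expected shift leaves a residual of 431.4 − (472.0) = -40.6 m north and -270.6 − (-231.0) = -39.6 m east.
Residual distance = √((-40.6)² + (-39.6)²) = 56.7 m.

57 m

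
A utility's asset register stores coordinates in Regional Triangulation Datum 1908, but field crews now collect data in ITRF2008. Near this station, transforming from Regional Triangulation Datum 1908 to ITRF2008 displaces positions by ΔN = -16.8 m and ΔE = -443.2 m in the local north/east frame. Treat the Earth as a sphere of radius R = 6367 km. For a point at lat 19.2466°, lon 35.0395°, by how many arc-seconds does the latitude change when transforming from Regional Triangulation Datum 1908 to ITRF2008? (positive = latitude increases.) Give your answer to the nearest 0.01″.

Δφ = -0.54″

On a sphere of radius R, 1 rad of latitude = R, so Δφ = ΔN / R = -16.8 / 6367000 = -2.6386e-06 rad = -0.544″.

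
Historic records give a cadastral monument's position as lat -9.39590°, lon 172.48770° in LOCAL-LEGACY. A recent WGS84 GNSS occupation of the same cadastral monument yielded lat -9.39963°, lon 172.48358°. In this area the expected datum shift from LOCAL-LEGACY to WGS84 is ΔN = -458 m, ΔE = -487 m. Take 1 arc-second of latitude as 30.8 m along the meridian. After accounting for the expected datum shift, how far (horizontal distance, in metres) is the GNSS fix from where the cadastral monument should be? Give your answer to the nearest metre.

57 m

Observed coordinate differences: Δφ = -0.00373°, Δλ = -0.00412°.
Converting to metres (1° lat = 110880 m, cos φ = 0.986584): observed ΔN = -413.6 m, observed ΔE = -450.7 m.
Subtracting the expected shift leaves a residual of -413.6 − (-458) = 44.4 m north and -450.7 − (-487) = 36.3 m east.
Residual distance = √(44.4² + 36.3²) = 57.4 m.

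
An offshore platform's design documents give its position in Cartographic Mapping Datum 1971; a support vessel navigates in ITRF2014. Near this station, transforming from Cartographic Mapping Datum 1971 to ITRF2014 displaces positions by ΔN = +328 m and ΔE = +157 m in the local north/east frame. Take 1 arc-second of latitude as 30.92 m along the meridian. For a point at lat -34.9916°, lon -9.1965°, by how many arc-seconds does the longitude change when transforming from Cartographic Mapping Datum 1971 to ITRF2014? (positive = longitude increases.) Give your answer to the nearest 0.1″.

At latitude -34.9916°, cos φ = 0.819236.
1″ of longitude at this latitude = 30.92 × cos φ = 25.3308 m, so Δλ = 157.0 / 25.3308 = 6.198″.

Δλ = 6.2″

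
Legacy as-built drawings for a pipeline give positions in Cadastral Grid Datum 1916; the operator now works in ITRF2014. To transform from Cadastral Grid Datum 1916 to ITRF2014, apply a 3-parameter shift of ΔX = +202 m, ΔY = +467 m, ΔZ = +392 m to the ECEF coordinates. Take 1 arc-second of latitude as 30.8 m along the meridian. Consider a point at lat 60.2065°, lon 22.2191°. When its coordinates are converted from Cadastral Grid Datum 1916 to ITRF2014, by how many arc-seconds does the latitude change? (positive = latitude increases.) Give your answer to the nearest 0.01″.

sin φ = 0.867822, cos φ = 0.496876, sin λ = 0.378149, cos λ = 0.925745.
North component: ΔN = −sin φ cos λ·ΔX − sin φ sin λ·ΔY + cos φ·ΔZ = −(0.867822)(0.925745)(202) − (0.867822)(0.378149)(467) + (0.496876)(392) = -120.76 m.
1° of latitude spans 3600 × 30.80 = 110880 m, so Δφ = -120.76 / 110880 × 3600 = -3.921″.

Δφ = -3.92″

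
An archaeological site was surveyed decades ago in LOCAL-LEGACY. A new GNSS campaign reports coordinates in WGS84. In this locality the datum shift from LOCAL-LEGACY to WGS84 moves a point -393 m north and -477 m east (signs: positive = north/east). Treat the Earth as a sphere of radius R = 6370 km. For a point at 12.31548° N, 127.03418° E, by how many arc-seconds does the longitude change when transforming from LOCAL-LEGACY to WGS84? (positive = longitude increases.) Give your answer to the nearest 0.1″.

Δλ = -15.8″

At latitude 12.31548°, cos φ = 0.976988.
One radian of longitude at latitude φ spans R cos φ, so Δλ = ΔE / (R cos φ) = -477.0 / (6370000 × 0.976988) = -7.6646e-05 rad = -15.809″.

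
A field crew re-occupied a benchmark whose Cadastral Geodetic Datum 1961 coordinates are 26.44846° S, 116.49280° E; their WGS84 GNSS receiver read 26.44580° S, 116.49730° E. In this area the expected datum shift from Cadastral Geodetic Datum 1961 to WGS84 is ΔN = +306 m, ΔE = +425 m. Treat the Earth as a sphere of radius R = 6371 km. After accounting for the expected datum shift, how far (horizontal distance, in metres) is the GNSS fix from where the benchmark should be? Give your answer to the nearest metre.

25 m

Observed coordinate differences: Δφ = +0.00266°, Δλ = +0.00450°.
Converting to metres (1° lat = 111195 m, cos φ = 0.895335): observed ΔN = 295.8 m, observed ΔE = 448.0 m.
Subtracting the expected shift leaves a residual of 295.8 − (306) = -10.2 m north and 448.0 − (425) = 23.0 m east.
Residual distance = √((-10.2)² + 23.0²) = 25.2 m.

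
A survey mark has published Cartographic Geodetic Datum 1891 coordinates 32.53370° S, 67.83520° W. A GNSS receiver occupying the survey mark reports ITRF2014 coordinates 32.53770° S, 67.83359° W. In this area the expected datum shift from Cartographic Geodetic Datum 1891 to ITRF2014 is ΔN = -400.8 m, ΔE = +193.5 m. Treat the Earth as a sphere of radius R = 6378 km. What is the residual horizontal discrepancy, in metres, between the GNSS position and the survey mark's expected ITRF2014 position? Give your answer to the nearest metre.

Observed coordinate differences: Δφ = -0.00400°, Δλ = +0.00161°.
Converting to metres (1° lat = 111317 m, cos φ = 0.843075): observed ΔN = -445.3 m, observed ΔE = 151.1 m.
Subtracting the expected shift leaves a residual of -445.3 − (-400.8) = -44.5 m north and 151.1 − (193.5) = -42.4 m east.
Residual distance = √((-44.5)² + (-42.4)²) = 61.4 m.

61 m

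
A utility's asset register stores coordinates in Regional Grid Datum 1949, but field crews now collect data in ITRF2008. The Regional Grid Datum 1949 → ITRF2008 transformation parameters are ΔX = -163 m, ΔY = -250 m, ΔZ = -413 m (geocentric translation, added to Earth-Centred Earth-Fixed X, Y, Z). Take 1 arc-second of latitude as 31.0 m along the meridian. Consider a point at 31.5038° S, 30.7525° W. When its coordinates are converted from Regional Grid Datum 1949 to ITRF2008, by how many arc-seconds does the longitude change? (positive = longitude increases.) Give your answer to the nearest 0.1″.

sin φ = -0.522555, cos φ = 0.852606, sin λ = -0.511331, cos λ = 0.859384.
East component: ΔE = −sin λ·ΔX + cos λ·ΔY = −(-0.511331)(-163) + (0.859384)(-250) = -298.19 m.
1° of latitude spans 3600 × 31.00 = 111600 m; at latitude φ, 1° of longitude spans that × cos φ = 95150.8 m, so Δλ = -298.19 / 95150.8 × 3600 = -11.282″.

Δλ = -11.3″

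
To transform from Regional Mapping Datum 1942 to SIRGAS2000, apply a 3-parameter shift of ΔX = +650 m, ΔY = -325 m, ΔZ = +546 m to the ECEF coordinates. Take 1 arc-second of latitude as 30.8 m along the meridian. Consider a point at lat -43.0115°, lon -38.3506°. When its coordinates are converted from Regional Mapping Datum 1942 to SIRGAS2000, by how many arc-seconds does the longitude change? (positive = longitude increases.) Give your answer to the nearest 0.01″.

sin φ = -0.682145, cos φ = 0.731217, sin λ = -0.620472, cos λ = 0.784229.
East component: ΔE = −sin λ·ΔX + cos λ·ΔY = −(-0.620472)(650) + (0.784229)(-325) = 148.43 m.
1° of latitude spans 3600 × 30.80 = 110880 m; at latitude φ, 1° of longitude spans that × cos φ = 81077.3 m, so Δλ = 148.43 / 81077.3 × 3600 = 6.591″.

Δλ = 6.59″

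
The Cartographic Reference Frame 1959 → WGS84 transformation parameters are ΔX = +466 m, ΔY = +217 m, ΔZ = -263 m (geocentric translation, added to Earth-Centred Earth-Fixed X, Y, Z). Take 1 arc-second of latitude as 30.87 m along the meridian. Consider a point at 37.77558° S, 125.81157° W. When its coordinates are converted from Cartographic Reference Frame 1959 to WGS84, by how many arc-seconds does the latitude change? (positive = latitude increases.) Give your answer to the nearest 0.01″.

sin φ = -0.612570, cos φ = 0.790416, sin λ = -0.810946, cos λ = -0.585121.
North component: ΔN = −sin φ cos λ·ΔX − sin φ sin λ·ΔY + cos φ·ΔZ = −(-0.612570)(-0.585121)(466) − (-0.612570)(-0.810946)(217) + (0.790416)(-263) = -482.70 m.
1° of latitude spans 3600 × 30.87 = 111132 m, so Δφ = -482.70 / 111132 × 3600 = -15.637″.

Δφ = -15.64″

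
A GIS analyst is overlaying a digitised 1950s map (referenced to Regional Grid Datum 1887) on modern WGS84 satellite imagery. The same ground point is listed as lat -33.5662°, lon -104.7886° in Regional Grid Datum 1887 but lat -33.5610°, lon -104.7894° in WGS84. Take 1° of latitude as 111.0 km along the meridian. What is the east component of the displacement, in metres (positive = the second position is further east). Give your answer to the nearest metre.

Δφ = -33.5610° − -33.5662° = +0.0052°; Δλ = -104.7894° − -104.7886° = -0.0008°.
ΔN = Δφ × 111000 = 577.2 m; ΔE = Δλ × 111000 × cos(-33.5662°) = -0.0008 × 111000 × 0.833248 = -74.0 m.

ΔE = -74 m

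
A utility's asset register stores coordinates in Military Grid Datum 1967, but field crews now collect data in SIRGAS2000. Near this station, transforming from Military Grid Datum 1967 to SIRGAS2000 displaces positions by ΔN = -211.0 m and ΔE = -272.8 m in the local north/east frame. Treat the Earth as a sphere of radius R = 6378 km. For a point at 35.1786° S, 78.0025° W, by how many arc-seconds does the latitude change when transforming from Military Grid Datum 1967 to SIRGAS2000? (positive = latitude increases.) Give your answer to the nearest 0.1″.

Δφ = -6.8″

On a sphere of radius R, 1 rad of latitude = R, so Δφ = ΔN / R = -211.0 / 6378000 = -3.3082e-05 rad = -6.824″.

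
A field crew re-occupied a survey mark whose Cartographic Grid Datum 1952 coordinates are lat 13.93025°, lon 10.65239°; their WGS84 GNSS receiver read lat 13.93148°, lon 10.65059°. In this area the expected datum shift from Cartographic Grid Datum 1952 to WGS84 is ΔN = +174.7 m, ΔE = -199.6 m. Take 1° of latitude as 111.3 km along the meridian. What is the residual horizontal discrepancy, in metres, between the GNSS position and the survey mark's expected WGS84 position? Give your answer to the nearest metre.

Observed coordinate differences: Δφ = +0.00123°, Δλ = -0.00180°.
Converting to metres (1° lat = 111300 m, cos φ = 0.970590): observed ΔN = 136.9 m, observed ΔE = -194.4 m.
Subtracting the expected shift leaves a residual of 136.9 − (174.7) = -37.8 m north and -194.4 − (-199.6) = 5.2 m east.
Residual distance = √((-37.8)² + 5.2²) = 38.2 m.

38 m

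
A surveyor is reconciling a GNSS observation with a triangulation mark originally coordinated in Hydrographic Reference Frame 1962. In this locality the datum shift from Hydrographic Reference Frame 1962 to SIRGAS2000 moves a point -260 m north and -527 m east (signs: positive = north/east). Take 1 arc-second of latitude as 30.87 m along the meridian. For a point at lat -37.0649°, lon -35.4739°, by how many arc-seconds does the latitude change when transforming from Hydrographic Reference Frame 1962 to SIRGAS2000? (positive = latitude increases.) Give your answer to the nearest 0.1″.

1″ of latitude = 30.87 m, so Δφ = -260.0 / 30.87 = -8.422″.

Δφ = -8.4″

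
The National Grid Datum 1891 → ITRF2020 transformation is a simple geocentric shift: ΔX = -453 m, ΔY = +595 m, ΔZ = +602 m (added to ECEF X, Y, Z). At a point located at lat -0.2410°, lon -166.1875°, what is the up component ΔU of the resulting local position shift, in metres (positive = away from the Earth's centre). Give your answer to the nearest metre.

The local up (radial) axis is (cos φ cos λ, cos φ sin λ, sin φ), giving ΔU = 439.896 − 142.052 − 2.532 = 295.31 m.

ΔU = 295 m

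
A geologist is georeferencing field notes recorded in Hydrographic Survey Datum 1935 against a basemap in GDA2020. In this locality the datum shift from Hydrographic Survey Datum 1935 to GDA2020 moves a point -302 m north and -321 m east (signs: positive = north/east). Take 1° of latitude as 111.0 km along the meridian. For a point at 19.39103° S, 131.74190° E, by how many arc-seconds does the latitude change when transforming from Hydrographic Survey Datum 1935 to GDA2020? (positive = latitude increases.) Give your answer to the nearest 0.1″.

1° of latitude = 111.0 km, so Δφ = -302.0 / 111000 = -0.0027207° = -9.795″.

Δφ = -9.8″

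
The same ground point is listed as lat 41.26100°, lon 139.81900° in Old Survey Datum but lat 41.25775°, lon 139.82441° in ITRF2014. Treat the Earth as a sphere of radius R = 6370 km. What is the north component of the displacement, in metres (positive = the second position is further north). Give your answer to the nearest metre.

ΔN = -361 m

Δφ = 41.25775° − 41.26100° = -0.00325°; Δλ = 139.82441° − 139.81900° = +0.00541°.
1° along a meridian = πR/180 = 111177 m.
ΔN = Δφ × 111177 = -361.3 m; ΔE = Δλ × 111177 × cos(41.26100°) = +0.00541 × 111177 × 0.751713 = 452.1 m.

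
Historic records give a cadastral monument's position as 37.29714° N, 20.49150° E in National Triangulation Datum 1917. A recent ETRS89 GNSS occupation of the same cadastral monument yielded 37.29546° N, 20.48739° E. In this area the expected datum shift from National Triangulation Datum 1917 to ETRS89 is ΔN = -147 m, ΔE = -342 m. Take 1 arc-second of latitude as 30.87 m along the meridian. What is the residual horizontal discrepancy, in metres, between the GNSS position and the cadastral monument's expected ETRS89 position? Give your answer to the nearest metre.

45 m

Observed coordinate differences: Δφ = -0.00168°, Δλ = -0.00411°.
Converting to metres (1° lat = 111132 m, cos φ = 0.795504): observed ΔN = -186.7 m, observed ΔE = -363.3 m.
Subtracting the expected shift leaves a residual of -186.7 − (-147) = -39.7 m north and -363.3 − (-342) = -21.3 m east.
Residual distance = √((-39.7)² + (-21.3)²) = 45.1 m.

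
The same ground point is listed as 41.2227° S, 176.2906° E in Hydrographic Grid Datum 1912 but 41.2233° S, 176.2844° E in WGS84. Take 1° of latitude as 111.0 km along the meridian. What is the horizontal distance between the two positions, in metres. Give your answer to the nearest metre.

Δφ = -41.2233° − -41.2227° = -0.0006°; Δλ = 176.2844° − 176.2906° = -0.0062°.
ΔN = Δφ × 111000 = -66.6 m; ΔE = Δλ × 111000 × cos(-41.2227°) = -0.0062 × 111000 × 0.752154 = -517.6 m.
Distance = √(ΔE² + ΔN²) = √((-517.6)² + (-66.6)²) = 521.9 m.

522 m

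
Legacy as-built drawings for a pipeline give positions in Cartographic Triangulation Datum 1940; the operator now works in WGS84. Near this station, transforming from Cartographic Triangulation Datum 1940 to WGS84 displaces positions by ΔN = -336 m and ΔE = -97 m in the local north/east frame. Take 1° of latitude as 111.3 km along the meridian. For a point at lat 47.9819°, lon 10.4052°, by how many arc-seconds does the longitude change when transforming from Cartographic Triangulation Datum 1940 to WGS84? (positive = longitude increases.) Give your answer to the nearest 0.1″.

Δλ = -4.7″

At latitude 47.9819°, cos φ = 0.669365.
1° of longitude at this latitude = 111.3 × cos φ = 74.50 km, so Δλ = -97.0 / 74500.4 = -0.0013020° = -4.687″.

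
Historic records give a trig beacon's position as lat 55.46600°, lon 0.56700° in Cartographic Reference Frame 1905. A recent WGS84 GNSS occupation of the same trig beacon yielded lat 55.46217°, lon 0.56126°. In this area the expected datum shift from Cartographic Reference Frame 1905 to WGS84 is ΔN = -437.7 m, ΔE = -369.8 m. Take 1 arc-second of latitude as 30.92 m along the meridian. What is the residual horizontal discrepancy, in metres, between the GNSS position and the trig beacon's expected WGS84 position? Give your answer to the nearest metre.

14 m

Observed coordinate differences: Δφ = -0.00383°, Δλ = -0.00574°.
Converting to metres (1° lat = 111312 m, cos φ = 0.566895): observed ΔN = -426.3 m, observed ΔE = -362.2 m.
Subtracting the expected shift leaves a residual of -426.3 − (-437.7) = 11.4 m north and -362.2 − (-369.8) = 7.6 m east.
Residual distance = √(11.4² + 7.6²) = 13.7 m.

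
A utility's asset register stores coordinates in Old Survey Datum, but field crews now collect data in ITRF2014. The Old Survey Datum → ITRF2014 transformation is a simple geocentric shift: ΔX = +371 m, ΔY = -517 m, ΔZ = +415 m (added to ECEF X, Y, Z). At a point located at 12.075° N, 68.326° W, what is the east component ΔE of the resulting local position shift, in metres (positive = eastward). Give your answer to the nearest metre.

The local east axis at (φ, λ) is (−sin λ, cos λ, 0), so ΔE = −sin(-68.326°)·371 + cos(-68.326°)·(-517) = 153.83 m.

ΔE = 154 m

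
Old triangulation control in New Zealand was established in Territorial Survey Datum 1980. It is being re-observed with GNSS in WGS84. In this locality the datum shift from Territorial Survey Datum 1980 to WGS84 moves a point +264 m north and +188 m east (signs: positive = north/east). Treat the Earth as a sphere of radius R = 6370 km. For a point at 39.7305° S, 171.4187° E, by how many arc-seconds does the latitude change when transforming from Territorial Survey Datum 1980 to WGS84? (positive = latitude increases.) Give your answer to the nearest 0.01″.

Δφ = 8.55″

On a sphere of radius R, 1 rad of latitude = R, so Δφ = ΔN / R = 264.0 / 6370000 = 4.1444e-05 rad = 8.548″.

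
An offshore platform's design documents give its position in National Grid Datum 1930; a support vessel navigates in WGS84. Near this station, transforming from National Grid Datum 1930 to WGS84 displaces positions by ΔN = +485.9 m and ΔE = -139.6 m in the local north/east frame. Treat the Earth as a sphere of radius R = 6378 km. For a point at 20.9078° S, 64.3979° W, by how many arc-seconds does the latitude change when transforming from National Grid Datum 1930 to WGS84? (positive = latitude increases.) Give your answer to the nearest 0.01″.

Δφ = 15.71″

On a sphere of radius R, 1 rad of latitude = R, so Δφ = ΔN / R = 485.9 / 6378000 = 7.6184e-05 rad = 15.714″.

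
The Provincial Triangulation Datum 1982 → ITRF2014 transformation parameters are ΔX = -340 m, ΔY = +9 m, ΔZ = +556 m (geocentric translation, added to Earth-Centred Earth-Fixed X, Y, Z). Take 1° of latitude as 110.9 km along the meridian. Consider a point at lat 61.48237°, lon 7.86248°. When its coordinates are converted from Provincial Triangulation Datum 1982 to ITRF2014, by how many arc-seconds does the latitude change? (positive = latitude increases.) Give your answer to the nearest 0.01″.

sin φ = 0.878670, cos φ = 0.477429, sin λ = 0.136796, cos λ = 0.990599.
North component: ΔN = −sin φ cos λ·ΔX − sin φ sin λ·ΔY + cos φ·ΔZ = −(0.878670)(0.990599)(-340) − (0.878670)(0.136796)(9) + (0.477429)(556) = 560.31 m.
1° of latitude spans 110900 m, so Δφ = 560.31 / 110900 × 3600 = 18.189″.

Δφ = 18.19″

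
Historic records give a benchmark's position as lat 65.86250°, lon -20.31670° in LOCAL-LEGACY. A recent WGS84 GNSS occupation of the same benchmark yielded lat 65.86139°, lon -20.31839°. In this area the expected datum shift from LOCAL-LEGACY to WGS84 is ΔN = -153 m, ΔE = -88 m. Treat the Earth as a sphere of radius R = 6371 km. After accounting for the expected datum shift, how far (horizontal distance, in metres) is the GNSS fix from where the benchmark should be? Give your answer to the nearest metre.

Observed coordinate differences: Δφ = -0.00111°, Δλ = -0.00169°.
Converting to metres (1° lat = 111195 m, cos φ = 0.408928): observed ΔN = -123.4 m, observed ΔE = -76.8 m.
Subtracting the expected shift leaves a residual of -123.4 − (-153) = 29.6 m north and -76.8 − (-88) = 11.2 m east.
Residual distance = √(29.6² + 11.2²) = 31.6 m.

32 m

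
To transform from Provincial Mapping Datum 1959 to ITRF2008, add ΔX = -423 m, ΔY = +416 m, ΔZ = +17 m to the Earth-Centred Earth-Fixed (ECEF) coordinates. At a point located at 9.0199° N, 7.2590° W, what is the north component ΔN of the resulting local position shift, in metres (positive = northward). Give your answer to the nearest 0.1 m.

ΔN = 90.8 m

The local north axis is (−sin φ cos λ, −sin φ sin λ, cos φ), giving ΔN = 65.785 + 8.241 + 16.790 = 90.82 m.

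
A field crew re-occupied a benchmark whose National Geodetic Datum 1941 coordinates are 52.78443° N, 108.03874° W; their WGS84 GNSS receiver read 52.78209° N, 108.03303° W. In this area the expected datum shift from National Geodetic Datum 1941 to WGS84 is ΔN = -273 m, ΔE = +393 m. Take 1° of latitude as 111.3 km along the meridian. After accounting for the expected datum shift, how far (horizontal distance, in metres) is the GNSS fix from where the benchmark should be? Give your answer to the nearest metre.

15 m

Observed coordinate differences: Δφ = -0.00234°, Δλ = +0.00571°.
Converting to metres (1° lat = 111300 m, cos φ = 0.604816): observed ΔN = -260.4 m, observed ΔE = 384.4 m.
Subtracting the expected shift leaves a residual of -260.4 − (-273) = 12.6 m north and 384.4 − (393) = -8.6 m east.
Residual distance = √(12.6² + (-8.6)²) = 15.2 m.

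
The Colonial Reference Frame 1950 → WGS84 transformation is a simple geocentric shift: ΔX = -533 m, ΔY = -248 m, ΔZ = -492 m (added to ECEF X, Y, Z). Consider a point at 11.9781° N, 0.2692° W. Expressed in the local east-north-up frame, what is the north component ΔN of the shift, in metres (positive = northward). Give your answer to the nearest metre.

The local north axis is (−sin φ cos λ, −sin φ sin λ, cos φ), giving ΔN = 110.616 − 0.242 − 481.288 = -370.91 m.

ΔN = -371 m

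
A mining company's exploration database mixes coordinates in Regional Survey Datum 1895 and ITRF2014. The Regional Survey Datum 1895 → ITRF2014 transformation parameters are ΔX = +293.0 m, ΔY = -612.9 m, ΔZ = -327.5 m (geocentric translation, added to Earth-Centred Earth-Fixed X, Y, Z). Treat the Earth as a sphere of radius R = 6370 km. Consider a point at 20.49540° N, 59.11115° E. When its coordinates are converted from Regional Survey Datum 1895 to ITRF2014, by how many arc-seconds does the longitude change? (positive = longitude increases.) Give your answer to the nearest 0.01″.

Δλ = -19.57″

sin φ = 0.350132, cos φ = 0.936700, sin λ = 0.858165, cos λ = 0.513374.
East component: ΔE = −sin λ·ΔX + cos λ·ΔY = −(0.858165)(293.0) + (0.513374)(-612.9) = -566.09 m.
1° of latitude spans πR/180 = 111177 m; at latitude φ, 1° of longitude spans that × cos φ = 104140.0 m, so Δλ = -566.09 / 104140.0 × 3600 = -19.569″.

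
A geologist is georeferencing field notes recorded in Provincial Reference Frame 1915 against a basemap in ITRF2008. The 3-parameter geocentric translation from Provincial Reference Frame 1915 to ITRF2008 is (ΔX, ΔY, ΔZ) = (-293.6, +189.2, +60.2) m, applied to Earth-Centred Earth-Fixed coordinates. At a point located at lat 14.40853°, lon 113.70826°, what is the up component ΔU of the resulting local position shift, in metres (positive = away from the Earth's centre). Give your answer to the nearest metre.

ΔU = 297 m

The local up (radial) axis is (cos φ cos λ, cos φ sin λ, sin φ), giving ΔU = 114.337 + 167.784 + 14.980 = 297.10 m.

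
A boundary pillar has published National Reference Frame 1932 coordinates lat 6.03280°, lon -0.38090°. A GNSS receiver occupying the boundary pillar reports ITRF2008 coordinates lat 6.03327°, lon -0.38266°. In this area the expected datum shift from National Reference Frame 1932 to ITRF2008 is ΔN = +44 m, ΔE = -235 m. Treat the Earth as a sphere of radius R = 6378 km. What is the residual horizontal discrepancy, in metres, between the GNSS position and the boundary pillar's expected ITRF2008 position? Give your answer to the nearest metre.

Observed coordinate differences: Δφ = +0.00047°, Δλ = -0.00176°.
Converting to metres (1° lat = 111317 m, cos φ = 0.994462): observed ΔN = 52.3 m, observed ΔE = -194.8 m.
Subtracting the expected shift leaves a residual of 52.3 − (44) = 8.3 m north and -194.8 − (-235) = 40.2 m east.
Residual distance = √(8.3² + 40.2²) = 41.0 m.

41 m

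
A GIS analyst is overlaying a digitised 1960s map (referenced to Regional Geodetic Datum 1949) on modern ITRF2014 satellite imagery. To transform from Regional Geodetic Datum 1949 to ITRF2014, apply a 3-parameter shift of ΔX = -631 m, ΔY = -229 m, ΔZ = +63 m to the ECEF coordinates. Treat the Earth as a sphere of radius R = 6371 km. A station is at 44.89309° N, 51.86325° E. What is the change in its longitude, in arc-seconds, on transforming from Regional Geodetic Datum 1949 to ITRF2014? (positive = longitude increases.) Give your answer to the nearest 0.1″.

Δλ = 16.2″

sin φ = 0.705786, cos φ = 0.708425, sin λ = 0.786539, cos λ = 0.617540.
East component: ΔE = −sin λ·ΔX + cos λ·ΔY = −(0.786539)(-631) + (0.617540)(-229) = 354.89 m.
1° of latitude spans πR/180 = 111195 m; at latitude φ, 1° of longitude spans that × cos φ = 78773.3 m, so Δλ = 354.89 / 78773.3 × 3600 = 16.219″.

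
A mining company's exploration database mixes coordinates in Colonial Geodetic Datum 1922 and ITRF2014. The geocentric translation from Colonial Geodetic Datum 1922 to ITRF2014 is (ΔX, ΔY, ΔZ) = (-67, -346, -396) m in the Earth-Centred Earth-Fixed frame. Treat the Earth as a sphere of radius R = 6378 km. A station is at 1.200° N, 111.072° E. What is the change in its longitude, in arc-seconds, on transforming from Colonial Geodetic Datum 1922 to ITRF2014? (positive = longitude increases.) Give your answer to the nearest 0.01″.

sin φ = 0.020942, cos φ = 0.999781, sin λ = 0.933129, cos λ = -0.359541.
East component: ΔE = −sin λ·ΔX + cos λ·ΔY = −(0.933129)(-67) + (-0.359541)(-346) = 186.92 m.
1° of latitude spans πR/180 = 111317 m; at latitude φ, 1° of longitude spans that × cos φ = 111292.7 m, so Δλ = 186.92 / 111292.7 × 3600 = 6.046″.

Δλ = 6.05″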